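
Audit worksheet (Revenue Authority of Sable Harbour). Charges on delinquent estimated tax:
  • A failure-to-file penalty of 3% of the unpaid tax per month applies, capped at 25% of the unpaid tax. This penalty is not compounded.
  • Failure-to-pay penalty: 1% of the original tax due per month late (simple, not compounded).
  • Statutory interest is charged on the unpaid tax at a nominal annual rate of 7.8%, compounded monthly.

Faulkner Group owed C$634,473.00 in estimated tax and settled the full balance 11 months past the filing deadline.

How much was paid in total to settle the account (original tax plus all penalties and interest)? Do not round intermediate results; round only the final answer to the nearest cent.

C$909,751.58

Failure-to-file: 11 × 3% × C$634,473.00 = C$209,376.09, capped at 25% × C$634,473.00 = C$158,618.25
Failure-to-pay penalty = 1% × C$634,473.00 × 11 mo = C$69,792.03
Interest (7.8%/yr ÷ 12 = 0.65%/month): C$634,473.00 × ((1 + 0.0065)^11 − 1) = C$46,868.3033…
Total = C$634,473.00 + C$228,410.2800 + C$46,868.3033… = C$909,751.58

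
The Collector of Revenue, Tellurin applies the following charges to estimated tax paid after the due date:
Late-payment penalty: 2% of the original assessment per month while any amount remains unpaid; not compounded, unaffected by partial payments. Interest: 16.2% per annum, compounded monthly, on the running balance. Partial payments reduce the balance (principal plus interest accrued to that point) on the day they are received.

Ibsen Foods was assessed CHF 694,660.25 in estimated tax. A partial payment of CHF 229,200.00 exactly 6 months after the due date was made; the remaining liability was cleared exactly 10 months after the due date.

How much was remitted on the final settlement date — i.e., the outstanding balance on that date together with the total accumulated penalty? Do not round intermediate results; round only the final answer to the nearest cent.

Monthly rate = 16.2% ÷ 12 = 1.35%
Balance at month 6: CHF 694,660.2500 × (1 + 0.0135)^6 = CHF 752,861.2882…
After CHF 229,200.00 payment: CHF 752,861.2882… − CHF 229,200.00 = CHF 523,661.2882…
Balance at month 10: CHF 523,661.2882… × (1 + 0.0135)^4 = CHF 552,516.7924…
Penalty: 10 × 2% × CHF 694,660.25 = CHF 138,932.05
Final settlement = outstanding balance + penalty = CHF 552,516.7924… + CHF 138,932.05 = CHF 691,448.84

CHF 691,448.84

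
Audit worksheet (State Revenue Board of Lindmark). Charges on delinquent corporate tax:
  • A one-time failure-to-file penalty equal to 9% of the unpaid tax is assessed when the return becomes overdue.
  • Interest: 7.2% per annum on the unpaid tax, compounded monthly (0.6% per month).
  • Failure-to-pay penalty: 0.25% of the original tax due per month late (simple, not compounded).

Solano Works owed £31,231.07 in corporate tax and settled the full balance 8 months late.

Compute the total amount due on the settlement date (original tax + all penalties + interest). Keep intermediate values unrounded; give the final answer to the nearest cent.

Failure-to-file penalty: 9% × £31,231.07 = £2,810.80…
Failure-to-pay penalty = 0.25% × £31,231.07 × 8 mo = £624.62…
Interest: £31,231.07 × ((1 + 0.006)^8 − 1) = £31,231.07 × 0.0490202… = £1,530.9529…
Total = £31,231.07 + £3,435.4177 + £1,530.9529… = £36,197.44

£36,197.44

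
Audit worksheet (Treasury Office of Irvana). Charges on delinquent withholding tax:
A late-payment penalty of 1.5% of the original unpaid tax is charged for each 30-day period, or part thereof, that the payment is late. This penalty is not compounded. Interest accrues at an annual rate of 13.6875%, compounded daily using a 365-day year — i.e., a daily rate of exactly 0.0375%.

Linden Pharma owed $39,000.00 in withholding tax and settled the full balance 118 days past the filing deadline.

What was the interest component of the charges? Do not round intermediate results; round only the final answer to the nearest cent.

Interest: $39,000.00 × ((1 + 0.000375)^118 − 1) = $39,000.00 × 0.04523496… = $1,764.1636…

$1,764.16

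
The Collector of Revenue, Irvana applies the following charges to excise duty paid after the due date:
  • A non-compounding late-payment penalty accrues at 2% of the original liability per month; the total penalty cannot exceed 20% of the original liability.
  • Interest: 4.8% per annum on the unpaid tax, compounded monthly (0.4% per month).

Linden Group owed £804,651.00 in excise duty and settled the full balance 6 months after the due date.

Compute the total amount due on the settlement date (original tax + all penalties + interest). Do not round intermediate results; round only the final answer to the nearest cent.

£920,714.89

Penalty: 6 × 2% × £804,651.00 = £96,558.12 (below the 20% cap of £160,930.20)
Interest: £804,651.00 × ((1 + 0.004)^6 − 1) = £804,651.00 × 0.0242413… = £19,505.7733…
Total = £804,651.00 + £96,558.1200 + £19,505.7733… = £920,714.89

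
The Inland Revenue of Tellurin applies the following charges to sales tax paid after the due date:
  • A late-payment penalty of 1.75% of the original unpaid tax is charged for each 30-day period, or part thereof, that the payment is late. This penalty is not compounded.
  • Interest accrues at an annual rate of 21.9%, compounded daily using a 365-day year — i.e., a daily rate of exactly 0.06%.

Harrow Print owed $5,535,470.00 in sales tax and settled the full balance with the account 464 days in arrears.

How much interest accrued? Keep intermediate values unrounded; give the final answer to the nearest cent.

Interest: $5,535,470.00 × ((1 + 0.0006)^464 − 1) = $5,535,470.00 × 0.32090421… = $1,776,355.6546…

$1,776,355.65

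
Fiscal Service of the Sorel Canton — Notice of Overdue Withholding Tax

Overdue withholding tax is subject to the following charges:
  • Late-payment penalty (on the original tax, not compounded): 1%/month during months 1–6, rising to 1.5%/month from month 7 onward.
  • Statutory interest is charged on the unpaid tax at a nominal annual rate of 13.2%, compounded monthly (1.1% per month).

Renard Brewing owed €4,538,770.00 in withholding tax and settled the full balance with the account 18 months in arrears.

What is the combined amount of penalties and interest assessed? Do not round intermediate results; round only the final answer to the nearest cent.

€2,077,146.81

Penalty, months 1–6: 6 × 1% × €4,538,770.00 = €272,326.20
Penalty, months 7–18: 12 × 1.5% × €4,538,770.00 = €816,978.60
Interest: €4,538,770.00 × ((1 + 0.011)^18 − 1) = €4,538,770.00 × 0.2176453… = €987,842.0076…
Penalties + interest = €1,089,304.8000 + €987,842.0076… = €2,077,146.81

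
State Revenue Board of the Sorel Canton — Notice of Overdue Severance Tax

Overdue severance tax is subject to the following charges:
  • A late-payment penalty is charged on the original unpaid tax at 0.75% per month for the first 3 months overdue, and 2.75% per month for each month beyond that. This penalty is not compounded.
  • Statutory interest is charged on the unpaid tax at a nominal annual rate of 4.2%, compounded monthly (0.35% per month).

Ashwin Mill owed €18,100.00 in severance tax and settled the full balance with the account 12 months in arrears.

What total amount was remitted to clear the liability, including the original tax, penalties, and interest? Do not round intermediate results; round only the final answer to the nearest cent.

Penalty, months 1–3: 3 × 0.75% × €18,100.00 = €407.25
Penalty, months 4–12: 9 × 2.75% × €18,100.00 = €4,479.75
Interest: €18,100.00 × ((1 + 0.0035)^12 − 1) = €18,100.00 × 0.0428180… = €775.0059…
Total = €18,100.00 + €4,887.0000 + €775.0059… = €23,762.01

€23,762.01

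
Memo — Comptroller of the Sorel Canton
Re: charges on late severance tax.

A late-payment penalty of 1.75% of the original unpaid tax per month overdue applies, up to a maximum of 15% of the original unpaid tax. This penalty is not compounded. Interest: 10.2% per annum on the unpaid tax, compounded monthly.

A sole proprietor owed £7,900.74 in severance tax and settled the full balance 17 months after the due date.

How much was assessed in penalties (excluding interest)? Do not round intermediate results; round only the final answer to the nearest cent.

£1,185.11

Penalty (uncapped): 17 × 1.75% × £7,900.74 = £2,350.47…; cap = 15% × £7,900.74 = £1,185.11… → penalty = £1,185.11…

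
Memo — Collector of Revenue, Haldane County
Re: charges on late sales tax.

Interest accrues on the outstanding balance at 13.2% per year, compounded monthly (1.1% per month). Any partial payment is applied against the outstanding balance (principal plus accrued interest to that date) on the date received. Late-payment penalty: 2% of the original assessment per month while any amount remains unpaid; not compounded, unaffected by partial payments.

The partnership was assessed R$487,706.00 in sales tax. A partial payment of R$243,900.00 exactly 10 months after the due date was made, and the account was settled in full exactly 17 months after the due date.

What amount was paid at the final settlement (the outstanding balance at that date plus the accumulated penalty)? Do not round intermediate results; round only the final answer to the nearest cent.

Balance at month 10: R$487,706.0000 × (1 + 0.011)^10 = R$544,088.6351…
After R$243,900.00 payment: R$544,088.6351… − R$243,900.00 = R$300,188.6351…
Balance at month 17: R$300,188.6351… × (1 + 0.011)^7 = R$324,080.0784…
Penalty: 17 × 2% × R$487,706.00 = R$165,820.04
Final settlement = outstanding balance + penalty = R$324,080.0784… + R$165,820.04 = R$489,900.12

R$489,900.12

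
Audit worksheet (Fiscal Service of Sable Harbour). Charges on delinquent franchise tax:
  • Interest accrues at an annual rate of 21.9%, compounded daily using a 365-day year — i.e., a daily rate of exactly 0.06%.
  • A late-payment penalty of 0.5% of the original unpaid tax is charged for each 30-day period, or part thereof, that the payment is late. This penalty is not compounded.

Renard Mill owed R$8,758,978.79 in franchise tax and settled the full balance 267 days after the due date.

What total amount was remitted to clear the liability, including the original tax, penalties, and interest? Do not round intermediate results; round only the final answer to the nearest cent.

Penalty periods: ⌈267/30⌉ = 9; penalty = 9 × 0.5% × R$8,758,978.79 = R$394,154.05…
Interest: R$8,758,978.79 × ((1 + 0.0006)^267 − 1) = R$8,758,978.79 × 0.17368921… = R$1,521,340.1094…
Total = R$8,758,978.79 + R$394,154.0456… + R$1,521,340.1094… = R$10,674,472.94

R$10,674,472.94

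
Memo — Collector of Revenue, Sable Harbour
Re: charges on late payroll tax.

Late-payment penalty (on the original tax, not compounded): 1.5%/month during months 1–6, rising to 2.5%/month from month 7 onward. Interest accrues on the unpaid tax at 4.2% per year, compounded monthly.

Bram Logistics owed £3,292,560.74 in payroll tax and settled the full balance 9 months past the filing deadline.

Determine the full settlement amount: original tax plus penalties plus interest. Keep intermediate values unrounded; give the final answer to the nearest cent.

Penalty, months 1–6: 6 × 1.5% × £3,292,560.74 = £296,330.47…
Penalty, months 7–9: 3 × 2.5% × £3,292,560.74 = £246,942.06…
Interest (4.2%/yr ÷ 12 = 0.35%/month): £3,292,560.74 × ((1 + 0.0035)^9 − 1) = £105,179.6032…
Total = £3,292,560.74 + £543,272.5221 + £105,179.6032… = £3,941,012.87

£3,941,012.87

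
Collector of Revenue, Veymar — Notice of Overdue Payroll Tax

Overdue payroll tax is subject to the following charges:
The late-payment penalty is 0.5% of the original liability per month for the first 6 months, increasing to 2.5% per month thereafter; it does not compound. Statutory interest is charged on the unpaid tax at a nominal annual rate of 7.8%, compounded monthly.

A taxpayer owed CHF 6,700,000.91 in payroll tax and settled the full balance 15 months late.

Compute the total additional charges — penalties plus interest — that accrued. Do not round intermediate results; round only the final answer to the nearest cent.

CHF 2,392,326.96

Penalty, months 1–6: 6 × 0.5% × CHF 6,700,000.91 = CHF 201,000.03…
Penalty, months 7–15: 9 × 2.5% × CHF 6,700,000.91 = CHF 1,507,500.20…
Interest (7.8%/yr ÷ 12 = 0.65%/month): CHF 6,700,000.91 × ((1 + 0.0065)^15 − 1) = CHF 683,826.7235…
Penalties + interest = CHF 1,708,500.2321… + CHF 683,826.7235… = CHF 2,392,326.96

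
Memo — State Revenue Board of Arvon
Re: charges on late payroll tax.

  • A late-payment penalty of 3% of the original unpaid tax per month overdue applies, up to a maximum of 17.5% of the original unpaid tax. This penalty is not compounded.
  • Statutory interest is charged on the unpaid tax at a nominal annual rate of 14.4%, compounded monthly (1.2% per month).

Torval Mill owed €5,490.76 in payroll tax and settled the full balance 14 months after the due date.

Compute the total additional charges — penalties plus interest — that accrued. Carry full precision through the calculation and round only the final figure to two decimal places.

€1,958.85

Penalty (uncapped): 14 × 3% × €5,490.76 = €2,306.12…; cap = 17.5% × €5,490.76 = €960.88… → penalty = €960.88…
Interest: €5,490.76 × ((1 + 0.012)^14 − 1) = €5,490.76 × 0.1817543… = €997.9690…
Penalties + interest = €960.8830 + €997.9690… = €1,958.85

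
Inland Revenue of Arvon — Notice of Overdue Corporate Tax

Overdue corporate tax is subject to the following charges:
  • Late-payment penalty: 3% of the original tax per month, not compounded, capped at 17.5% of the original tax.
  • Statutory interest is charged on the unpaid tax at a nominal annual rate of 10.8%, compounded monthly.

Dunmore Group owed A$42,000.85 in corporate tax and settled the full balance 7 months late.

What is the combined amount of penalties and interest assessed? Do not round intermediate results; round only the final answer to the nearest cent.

A$10,068.73

Penalty (uncapped): 7 × 3% × A$42,000.85 = A$8,820.18…; cap = 17.5% × A$42,000.85 = A$7,350.15… → penalty = A$7,350.15…
Interest (10.8%/yr ÷ 12 = 0.9%/month): A$42,000.85 × ((1 + 0.009)^7 − 1) = A$2,718.5783…
Penalties + interest = A$7,350.1488… + A$2,718.5783… = A$10,068.73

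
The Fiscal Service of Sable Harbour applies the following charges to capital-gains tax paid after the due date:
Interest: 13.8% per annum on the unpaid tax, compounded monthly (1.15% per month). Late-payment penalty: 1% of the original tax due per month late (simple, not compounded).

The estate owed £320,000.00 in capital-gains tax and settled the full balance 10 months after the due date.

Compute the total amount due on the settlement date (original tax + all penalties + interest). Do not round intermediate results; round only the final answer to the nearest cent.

Late-payment penalty: 10 × 1% × £320,000.00 = £32,000.00
Interest: £320,000.00 × ((1 + 0.0115)^10 − 1) = £320,000.00 × 0.1211375… = £38,763.9933…
Total = £320,000.00 + £32,000.0000 + £38,763.9933… = £390,763.99

£390,763.99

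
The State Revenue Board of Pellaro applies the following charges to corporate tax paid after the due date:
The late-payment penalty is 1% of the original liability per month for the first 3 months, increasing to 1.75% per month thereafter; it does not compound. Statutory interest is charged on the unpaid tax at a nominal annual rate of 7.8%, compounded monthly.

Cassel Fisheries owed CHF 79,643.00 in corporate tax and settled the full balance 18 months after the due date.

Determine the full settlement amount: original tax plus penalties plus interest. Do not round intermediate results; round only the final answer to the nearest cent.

Penalty, months 1–3: 3 × 1% × CHF 79,643.00 = CHF 2,389.29
Penalty, months 4–18: 15 × 1.75% × CHF 79,643.00 = CHF 20,906.29…
Interest (7.8%/yr ÷ 12 = 0.65%/month): CHF 79,643.00 × ((1 + 0.0065)^18 − 1) = CHF 9,851.3538…
Total = CHF 79,643.00 + CHF 23,295.5775 + CHF 9,851.3538… = CHF 112,789.93

CHF 112,789.93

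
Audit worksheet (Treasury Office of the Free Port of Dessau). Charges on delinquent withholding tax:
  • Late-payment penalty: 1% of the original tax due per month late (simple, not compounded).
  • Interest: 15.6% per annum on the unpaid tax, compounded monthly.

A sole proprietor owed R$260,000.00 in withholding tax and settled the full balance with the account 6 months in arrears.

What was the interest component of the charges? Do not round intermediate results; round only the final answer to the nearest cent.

R$20,950.64

Interest (15.6%/yr ÷ 12 = 1.3%/month): R$260,000.00 × ((1 + 0.013)^6 − 1) = R$20,950.6364…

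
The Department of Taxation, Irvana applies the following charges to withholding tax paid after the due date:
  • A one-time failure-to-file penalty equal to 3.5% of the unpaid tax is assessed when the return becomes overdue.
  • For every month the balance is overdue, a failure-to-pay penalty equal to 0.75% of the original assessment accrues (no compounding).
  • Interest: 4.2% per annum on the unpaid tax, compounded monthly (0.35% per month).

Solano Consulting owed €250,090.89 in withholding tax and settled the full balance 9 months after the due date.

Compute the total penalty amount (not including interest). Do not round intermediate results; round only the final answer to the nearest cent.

Failure-to-file penalty: 3.5% × €250,090.89 = €8,753.18…
Failure-to-pay penalty = 0.75% × €250,090.89 × 9 mo = €16,881.14…
Total penalty = €8,753.18… + €16,881.14… = €25,634.32

€25,634.32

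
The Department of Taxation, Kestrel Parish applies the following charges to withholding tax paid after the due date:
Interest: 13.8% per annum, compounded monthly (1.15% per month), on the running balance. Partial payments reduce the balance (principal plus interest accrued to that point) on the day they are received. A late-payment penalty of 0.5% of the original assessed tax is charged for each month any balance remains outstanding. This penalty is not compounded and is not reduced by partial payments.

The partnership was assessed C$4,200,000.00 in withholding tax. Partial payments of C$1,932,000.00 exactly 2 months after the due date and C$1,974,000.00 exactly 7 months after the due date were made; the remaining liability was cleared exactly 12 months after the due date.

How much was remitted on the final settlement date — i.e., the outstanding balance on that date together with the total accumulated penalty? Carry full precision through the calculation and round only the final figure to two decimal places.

Balance at month 2: C$4,200,000.0000 × (1 + 0.0115)^2 = C$4,297,155.4500
After C$1,932,000.00 payment: C$4,297,155.4500 − C$1,932,000.00 = C$2,365,155.4500
Balance at month 7: C$2,365,155.4500 × (1 + 0.0115)^5 = C$2,504,315.9848…
After C$1,974,000.00 payment: C$2,504,315.9848… − C$1,974,000.00 = C$530,315.9848…
Balance at month 12: C$530,315.9848… × (1 + 0.0115)^5 = C$561,518.6088…
Penalty: 12 × 0.5% × C$4,200,000.00 = C$252,000.00
Final settlement = outstanding balance + penalty = C$561,518.6088… + C$252,000.00 = C$813,518.61

C$813,518.61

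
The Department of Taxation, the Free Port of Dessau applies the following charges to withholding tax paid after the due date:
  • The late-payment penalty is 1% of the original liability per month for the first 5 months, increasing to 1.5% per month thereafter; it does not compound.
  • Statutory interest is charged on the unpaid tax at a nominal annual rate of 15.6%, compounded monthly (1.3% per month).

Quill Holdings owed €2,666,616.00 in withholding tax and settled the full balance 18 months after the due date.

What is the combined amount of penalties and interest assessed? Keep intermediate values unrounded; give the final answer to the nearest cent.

€1,351,282.12

Penalty, months 1–5: 5 × 1% × €2,666,616.00 = €133,330.80
Penalty, months 6–18: 13 × 1.5% × €2,666,616.00 = €519,990.12
Interest: €2,666,616.00 × ((1 + 0.013)^18 − 1) = €2,666,616.00 × 0.2617404… = €697,961.1959…
Penalties + interest = €653,320.9200 + €697,961.1959… = €1,351,282.12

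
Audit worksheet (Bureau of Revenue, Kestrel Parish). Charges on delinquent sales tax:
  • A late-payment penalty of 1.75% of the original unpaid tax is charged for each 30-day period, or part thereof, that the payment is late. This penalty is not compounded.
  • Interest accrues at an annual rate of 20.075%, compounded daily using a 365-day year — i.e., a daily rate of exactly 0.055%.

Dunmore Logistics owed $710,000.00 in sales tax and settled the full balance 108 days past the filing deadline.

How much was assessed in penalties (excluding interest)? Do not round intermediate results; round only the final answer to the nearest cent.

Penalty periods: ⌈108/30⌉ = 4; penalty = 4 × 1.75% × $710,000.00 = $49,700.00

$49,700.00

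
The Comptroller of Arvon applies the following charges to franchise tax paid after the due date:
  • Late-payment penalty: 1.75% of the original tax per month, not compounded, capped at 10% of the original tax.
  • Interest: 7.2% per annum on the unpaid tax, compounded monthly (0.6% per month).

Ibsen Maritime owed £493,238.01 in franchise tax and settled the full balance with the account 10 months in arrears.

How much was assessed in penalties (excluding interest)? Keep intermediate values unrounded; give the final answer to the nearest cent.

£49,323.80

Penalty (uncapped): 10 × 1.75% × £493,238.01 = £86,316.65…; cap = 10% × £493,238.01 = £49,323.80… → penalty = £49,323.80…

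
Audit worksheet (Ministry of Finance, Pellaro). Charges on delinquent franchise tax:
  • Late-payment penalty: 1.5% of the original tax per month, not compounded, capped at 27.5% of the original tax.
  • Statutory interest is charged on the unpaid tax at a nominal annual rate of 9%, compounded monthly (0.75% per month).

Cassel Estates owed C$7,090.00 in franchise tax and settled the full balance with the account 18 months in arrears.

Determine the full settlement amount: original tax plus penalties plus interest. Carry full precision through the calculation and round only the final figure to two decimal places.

C$10,024.98

Penalty: 18 × 1.5% × C$7,090.00 = C$1,914.30 (below the 27.5% cap of C$1,949.75)
Interest: C$7,090.00 × ((1 + 0.0075)^18 − 1) = C$7,090.00 × 0.1439604… = C$1,020.6792…
Total = C$7,090.00 + C$1,914.3000 + C$1,020.6792… = C$10,024.98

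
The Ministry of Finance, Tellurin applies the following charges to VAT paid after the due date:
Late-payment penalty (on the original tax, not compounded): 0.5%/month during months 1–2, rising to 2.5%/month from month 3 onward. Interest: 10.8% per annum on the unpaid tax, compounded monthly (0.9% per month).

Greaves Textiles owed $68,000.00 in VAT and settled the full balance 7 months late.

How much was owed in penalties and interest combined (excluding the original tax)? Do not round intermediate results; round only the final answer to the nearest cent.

$13,581.42

Penalty, months 1–2: 2 × 0.5% × $68,000.00 = $680.00
Penalty, months 3–7: 5 × 2.5% × $68,000.00 = $8,500.00
Interest: $68,000.00 × ((1 + 0.009)^7 − 1) = $68,000.00 × 0.0647267… = $4,401.4187…
Penalties + interest = $9,180.0000 + $4,401.4187… = $13,581.42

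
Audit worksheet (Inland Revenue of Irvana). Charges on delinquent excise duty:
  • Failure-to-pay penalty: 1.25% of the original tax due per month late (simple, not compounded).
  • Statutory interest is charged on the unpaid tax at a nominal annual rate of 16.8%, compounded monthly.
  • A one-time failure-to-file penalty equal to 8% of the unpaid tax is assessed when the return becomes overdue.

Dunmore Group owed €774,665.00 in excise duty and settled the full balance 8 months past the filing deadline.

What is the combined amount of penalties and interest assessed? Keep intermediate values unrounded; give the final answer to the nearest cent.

€230,574.69

Failure-to-file penalty: 8% × €774,665.00 = €61,973.20
Failure-to-pay penalty = 1.25% × €774,665.00 × 8 mo = €77,466.50
Interest (16.8%/yr ÷ 12 = 1.4%/month): €774,665.00 × ((1 + 0.014)^8 − 1) = €91,134.9863…
Penalties + interest = €139,439.7000 + €91,134.9863… = €230,574.69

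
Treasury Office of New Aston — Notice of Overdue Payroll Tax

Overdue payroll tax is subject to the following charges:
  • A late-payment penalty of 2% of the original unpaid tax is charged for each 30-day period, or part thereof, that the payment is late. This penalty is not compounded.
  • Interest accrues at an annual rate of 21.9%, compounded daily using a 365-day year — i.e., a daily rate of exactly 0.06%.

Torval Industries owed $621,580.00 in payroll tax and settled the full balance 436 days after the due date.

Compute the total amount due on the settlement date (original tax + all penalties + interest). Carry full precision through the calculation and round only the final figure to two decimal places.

Penalty periods: ⌈436/30⌉ = 15; penalty = 15 × 2% × $621,580.00 = $186,474.00
Interest: $621,580.00 × ((1 + 0.0006)^436 − 1) = $621,580.00 × 0.29890493… = $185,793.3292…
Total = $621,580.00 + $186,474.0000 + $185,793.3292… = $993,847.33

$993,847.33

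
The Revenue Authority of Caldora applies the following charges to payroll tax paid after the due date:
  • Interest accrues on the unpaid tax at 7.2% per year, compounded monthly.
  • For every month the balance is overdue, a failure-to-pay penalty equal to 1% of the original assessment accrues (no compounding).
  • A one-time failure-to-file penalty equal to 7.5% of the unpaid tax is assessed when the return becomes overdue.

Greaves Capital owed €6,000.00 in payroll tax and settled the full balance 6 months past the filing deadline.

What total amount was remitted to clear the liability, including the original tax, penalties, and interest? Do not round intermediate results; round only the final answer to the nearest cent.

Failure-to-file penalty: 7.5% × €6,000.00 = €450.00
Failure-to-pay penalty: 6 × 1% × €6,000.00 = €360.00
Interest (7.2%/yr ÷ 12 = 0.6%/month): €6,000.00 × ((1 + 0.006)^6 − 1) = €219.2660…
Total = €6,000.00 + €810.0000 + €219.2660… = €7,029.27

€7,029.27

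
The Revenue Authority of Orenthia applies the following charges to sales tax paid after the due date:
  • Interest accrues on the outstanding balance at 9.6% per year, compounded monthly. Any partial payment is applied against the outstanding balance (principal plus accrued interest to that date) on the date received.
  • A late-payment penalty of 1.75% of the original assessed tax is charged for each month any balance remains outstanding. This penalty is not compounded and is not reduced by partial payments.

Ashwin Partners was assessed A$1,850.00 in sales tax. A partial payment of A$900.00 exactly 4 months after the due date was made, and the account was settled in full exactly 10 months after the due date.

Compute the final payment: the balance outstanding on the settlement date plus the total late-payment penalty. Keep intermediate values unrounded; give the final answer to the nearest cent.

Monthly rate = 9.6% ÷ 12 = 0.8%
Balance at month 4: A$1,850.0000 × (1 + 0.008)^4 = A$1,909.9142…
After A$900.00 payment: A$1,909.9142… − A$900.00 = A$1,009.9142…
Balance at month 10: A$1,009.9142… × (1 + 0.008)^6 = A$1,059.3700…
Penalty: 10 × 1.75% × A$1,850.00 = A$323.75
Final settlement = outstanding balance + penalty = A$1,059.3700… + A$323.75 = A$1,383.12

A$1,383.12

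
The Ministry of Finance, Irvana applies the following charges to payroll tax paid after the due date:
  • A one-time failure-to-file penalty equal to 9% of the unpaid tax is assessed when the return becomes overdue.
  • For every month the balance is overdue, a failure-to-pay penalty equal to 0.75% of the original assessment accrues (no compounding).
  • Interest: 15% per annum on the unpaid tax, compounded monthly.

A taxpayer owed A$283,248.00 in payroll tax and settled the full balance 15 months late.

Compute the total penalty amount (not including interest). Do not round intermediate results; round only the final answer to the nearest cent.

A$57,357.72

Failure-to-file penalty: 9% × A$283,248.00 = A$25,492.32
Failure-to-pay penalty: 15 × 0.75% × A$283,248.00 = A$31,865.40
Total penalty = A$25,492.32 + A$31,865.40 = A$57,357.72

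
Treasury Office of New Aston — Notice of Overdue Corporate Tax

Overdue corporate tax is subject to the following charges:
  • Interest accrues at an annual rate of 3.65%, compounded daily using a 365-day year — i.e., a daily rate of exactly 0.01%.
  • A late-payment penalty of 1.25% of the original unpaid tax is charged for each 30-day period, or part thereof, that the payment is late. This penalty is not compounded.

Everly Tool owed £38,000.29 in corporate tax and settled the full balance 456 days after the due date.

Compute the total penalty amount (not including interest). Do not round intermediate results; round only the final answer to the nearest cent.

Penalty periods: ⌈456/30⌉ = 16; penalty = 16 × 1.25% × £38,000.29 = £7,600.06…

£7,600.06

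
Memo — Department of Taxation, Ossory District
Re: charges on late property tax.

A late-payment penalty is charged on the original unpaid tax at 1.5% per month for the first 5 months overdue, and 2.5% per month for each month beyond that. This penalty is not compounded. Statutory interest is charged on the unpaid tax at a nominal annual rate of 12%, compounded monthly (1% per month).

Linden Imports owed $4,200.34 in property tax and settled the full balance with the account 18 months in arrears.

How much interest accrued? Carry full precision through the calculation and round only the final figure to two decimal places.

Interest: $4,200.34 × ((1 + 0.01)^18 − 1) = $4,200.34 × 0.1961475… = $823.8861…

$823.89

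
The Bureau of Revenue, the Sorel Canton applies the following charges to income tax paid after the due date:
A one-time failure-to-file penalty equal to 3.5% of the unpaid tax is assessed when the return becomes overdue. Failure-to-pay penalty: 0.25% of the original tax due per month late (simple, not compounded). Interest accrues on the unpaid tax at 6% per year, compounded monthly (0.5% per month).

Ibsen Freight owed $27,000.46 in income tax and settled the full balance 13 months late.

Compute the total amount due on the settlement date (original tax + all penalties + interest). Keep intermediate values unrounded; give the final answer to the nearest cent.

Failure-to-file penalty: 3.5% × $27,000.46 = $945.02…
Failure-to-pay penalty: 13 × 0.25% × $27,000.46 = $877.51…
Interest: $27,000.46 × ((1 + 0.005)^13 − 1) = $27,000.46 × 0.0669862… = $1,808.6582…
Total = $27,000.46 + $1,822.5311… + $1,808.6582… = $30,631.65

$30,631.65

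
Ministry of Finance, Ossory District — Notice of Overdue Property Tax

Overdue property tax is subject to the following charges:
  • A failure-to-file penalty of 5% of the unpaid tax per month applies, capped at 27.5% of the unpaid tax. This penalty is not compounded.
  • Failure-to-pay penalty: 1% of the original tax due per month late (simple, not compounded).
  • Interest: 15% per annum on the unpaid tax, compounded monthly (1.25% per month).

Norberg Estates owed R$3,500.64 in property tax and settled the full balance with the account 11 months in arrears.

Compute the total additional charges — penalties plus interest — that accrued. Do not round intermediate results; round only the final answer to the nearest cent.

R$1,860.32

Failure-to-file: 11 × 5% × R$3,500.64 = R$1,925.35…, capped at 27.5% × R$3,500.64 = R$962.68…
Failure-to-pay penalty = 1% × R$3,500.64 × 11 mo = R$385.07…
Interest: R$3,500.64 × ((1 + 0.0125)^11 − 1) = R$3,500.64 × 0.1464242… = R$512.5785…
Penalties + interest = R$1,347.7464 + R$512.5785… = R$1,860.32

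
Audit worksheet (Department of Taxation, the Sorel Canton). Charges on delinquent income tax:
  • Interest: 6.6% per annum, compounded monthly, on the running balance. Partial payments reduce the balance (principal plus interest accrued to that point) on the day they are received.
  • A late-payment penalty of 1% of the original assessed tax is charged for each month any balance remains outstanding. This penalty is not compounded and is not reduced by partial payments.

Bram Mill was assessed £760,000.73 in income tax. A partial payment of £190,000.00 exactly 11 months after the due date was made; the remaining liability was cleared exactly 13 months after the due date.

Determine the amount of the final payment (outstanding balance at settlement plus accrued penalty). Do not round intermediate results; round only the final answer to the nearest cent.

Monthly rate = 6.6% ÷ 12 = 0.55%
Balance at month 11: £760,000.7300 × (1 + 0.0055)^11 = £807,266.3201…
After £190,000.00 payment: £807,266.3201… − £190,000.00 = £617,266.3201…
Balance at month 13: £617,266.3201… × (1 + 0.0055)^2 = £624,074.9219…
Penalty: 13 × 1% × £760,000.73 = £98,800.09…
Final settlement = outstanding balance + penalty = £624,074.9219… + £98,800.09… = £722,875.02

£722,875.02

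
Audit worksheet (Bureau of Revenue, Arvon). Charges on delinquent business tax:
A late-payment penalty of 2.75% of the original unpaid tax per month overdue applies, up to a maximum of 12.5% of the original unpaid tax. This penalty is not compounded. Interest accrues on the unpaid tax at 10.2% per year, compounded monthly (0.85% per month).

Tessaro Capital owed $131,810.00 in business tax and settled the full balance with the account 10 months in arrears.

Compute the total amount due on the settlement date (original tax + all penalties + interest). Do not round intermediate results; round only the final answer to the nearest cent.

$159,928.51

Penalty (uncapped): 10 × 2.75% × $131,810.00 = $36,247.75; cap = 12.5% × $131,810.00 = $16,476.25 → penalty = $16,476.25
Interest: $131,810.00 × ((1 + 0.0085)^10 − 1) = $131,810.00 × 0.0883261… = $11,642.2570…
Total = $131,810.00 + $16,476.2500 + $11,642.2570… = $159,928.51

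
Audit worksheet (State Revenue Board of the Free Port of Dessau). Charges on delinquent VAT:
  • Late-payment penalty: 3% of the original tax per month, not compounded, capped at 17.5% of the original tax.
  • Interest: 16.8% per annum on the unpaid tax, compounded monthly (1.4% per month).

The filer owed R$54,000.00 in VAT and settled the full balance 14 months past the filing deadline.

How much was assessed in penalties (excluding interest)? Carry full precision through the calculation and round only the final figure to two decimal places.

R$9,450.00

Penalty (uncapped): 14 × 3% × R$54,000.00 = R$22,680.00; cap = 17.5% × R$54,000.00 = R$9,450.00 → penalty = R$9,450.00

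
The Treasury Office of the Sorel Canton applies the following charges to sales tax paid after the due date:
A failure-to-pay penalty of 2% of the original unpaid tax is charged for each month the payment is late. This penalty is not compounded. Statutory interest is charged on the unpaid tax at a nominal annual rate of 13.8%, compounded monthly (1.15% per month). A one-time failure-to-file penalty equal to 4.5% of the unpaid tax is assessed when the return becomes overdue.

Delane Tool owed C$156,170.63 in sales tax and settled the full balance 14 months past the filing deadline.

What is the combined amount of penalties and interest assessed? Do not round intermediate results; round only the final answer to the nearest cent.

C$77,867.65

Failure-to-file penalty: 4.5% × C$156,170.63 = C$7,027.68…
Failure-to-pay penalty: 14 × 2% × C$156,170.63 = C$43,727.78…
Interest: C$156,170.63 × ((1 + 0.0115)^14 − 1) = C$156,170.63 × 0.1736063… = C$27,112.1999…
Penalties + interest = C$50,755.4548… + C$27,112.1999… = C$77,867.65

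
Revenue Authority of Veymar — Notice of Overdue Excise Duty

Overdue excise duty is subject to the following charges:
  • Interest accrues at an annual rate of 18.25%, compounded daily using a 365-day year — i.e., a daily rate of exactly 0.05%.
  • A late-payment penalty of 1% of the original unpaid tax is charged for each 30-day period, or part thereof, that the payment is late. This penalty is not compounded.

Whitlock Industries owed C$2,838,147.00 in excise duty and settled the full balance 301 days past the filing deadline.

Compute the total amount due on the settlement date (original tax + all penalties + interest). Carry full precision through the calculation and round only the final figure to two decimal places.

Penalty periods: ⌈301/30⌉ = 11; penalty = 11 × 1% × C$2,838,147.00 = C$312,196.17
Interest: C$2,838,147.00 × ((1 + 0.0005)^301 − 1) = C$2,838,147.00 × 0.16237158… = C$460,834.4258…
Total = C$2,838,147.00 + C$312,196.1700 + C$460,834.4258… = C$3,611,177.60

C$3,611,177.60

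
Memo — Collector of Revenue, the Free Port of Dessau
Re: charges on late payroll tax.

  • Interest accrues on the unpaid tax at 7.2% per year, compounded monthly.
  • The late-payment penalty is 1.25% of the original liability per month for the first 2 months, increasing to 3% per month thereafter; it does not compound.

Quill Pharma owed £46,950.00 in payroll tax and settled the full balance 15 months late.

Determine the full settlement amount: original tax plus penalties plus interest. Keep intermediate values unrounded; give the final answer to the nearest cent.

Penalty, months 1–2: 2 × 1.25% × £46,950.00 = £1,173.75
Penalty, months 3–15: 13 × 3% × £46,950.00 = £18,310.50
Interest (7.2%/yr ÷ 12 = 0.6%/month): £46,950.00 × ((1 + 0.006)^15 − 1) = £4,407.6694…
Total = £46,950.00 + £19,484.2500 + £4,407.6694… = £70,841.92

£70,841.92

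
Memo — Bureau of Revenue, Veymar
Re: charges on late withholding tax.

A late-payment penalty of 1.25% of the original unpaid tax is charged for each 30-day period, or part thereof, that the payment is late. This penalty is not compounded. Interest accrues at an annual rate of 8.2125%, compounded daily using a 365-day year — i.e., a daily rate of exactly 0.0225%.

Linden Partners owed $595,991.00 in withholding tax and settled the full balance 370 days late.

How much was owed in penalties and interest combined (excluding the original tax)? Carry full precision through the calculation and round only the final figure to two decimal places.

$148,582.52

Penalty periods: ⌈370/30⌉ = 13; penalty = 13 × 1.25% × $595,991.00 = $96,848.54…
Interest: $595,991.00 × ((1 + 0.000225)^370 − 1) = $595,991.00 × 0.08680330… = $51,733.9861…
Penalties + interest = $96,848.5375 + $51,733.9861… = $148,582.52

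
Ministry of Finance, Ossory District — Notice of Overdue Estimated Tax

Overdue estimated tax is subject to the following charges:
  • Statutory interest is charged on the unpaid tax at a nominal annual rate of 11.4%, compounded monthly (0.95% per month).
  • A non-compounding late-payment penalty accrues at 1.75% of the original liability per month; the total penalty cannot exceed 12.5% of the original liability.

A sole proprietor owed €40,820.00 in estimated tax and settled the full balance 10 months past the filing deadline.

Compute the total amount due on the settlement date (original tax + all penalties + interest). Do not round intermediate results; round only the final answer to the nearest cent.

€49,970.45

Penalty (uncapped): 10 × 1.75% × €40,820.00 = €7,143.50; cap = 12.5% × €40,820.00 = €5,102.50 → penalty = €5,102.50
Interest: €40,820.00 × ((1 + 0.0095)^10 − 1) = €40,820.00 × 0.0991659… = €4,047.9506…
Total = €40,820.00 + €5,102.5000 + €4,047.9506… = €49,970.45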